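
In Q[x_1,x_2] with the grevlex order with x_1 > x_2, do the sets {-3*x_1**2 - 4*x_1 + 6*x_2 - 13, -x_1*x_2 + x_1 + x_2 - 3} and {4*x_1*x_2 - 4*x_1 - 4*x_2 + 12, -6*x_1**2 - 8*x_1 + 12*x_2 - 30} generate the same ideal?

No, the ideals differ.

For a fixed monomial order, each ideal has a unique reduced Gröbner basis; comparing bases decides equality.
Buchberger on the first generating set:
f_1 = -3*x_1**2 - 4*x_1 + 6*x_2 - 13, LT = x_1**2.
f_2 = -x_1*x_2 + x_1 + x_2 - 3, LT = x_1*x_2.

S(f_1,f_2): lcm = x_1**2*x_2. S = x_1**2 + 7/3*x_1*x_2 - 2*x_2**2 - 3*x_1 + 13/3*x_2.
  leading term x_1**2: subtract (-1/3)·f_1 from x_1**2 + 7/3*x_1*x_2 - 2*x_2**2 - 3*x_1 + 13/3*x_2 → 7/3*x_1*x_2 - 2*x_2**2 - 13/3*x_1 + 19/3*x_2 - 13/3
  leading term x_1*x_2: subtract (-7/3)·f_2 from 7/3*x_1*x_2 - 2*x_2**2 - 13/3*x_1 + 19/3*x_2 - 13/3 → -2*x_2**2 - 2*x_1 + 26/3*x_2 - 34/3
  leading term x_2**2: no divisor's leading term divides it; move -2*x_2**2 to the remainder.
  leading term x_1: no divisor's leading term divides it; move -2*x_1 to the remainder.
  leading term x_2: no divisor's leading term divides it; move 26/3*x_2 to the remainder.
  leading term 1: no divisor's leading term divides it; move -34/3 to the remainder.
  remainder -2*x_2**2 - 2*x_1 + 26/3*x_2 - 34/3 ≠ 0; add g_3 = -2*x_2**2 - 2*x_1 + 26/3*x_2 - 34/3 to the basis.

The other S-polynomials (S(f_1,g_3), S(f_2,g_3)) all reduce to 0 modulo the current basis, so we have a Gröbner basis.
Inter-reduce: drop elements whose leading term is divisible by another's, tail-reduce, and make monic.
Reduced Gröbner basis: {x_1**2 + 4/3*x_1 - 2*x_2 + 13/3, x_1*x_2 - x_1 - x_2 + 3, x_2**2 + x_1 - 13/3*x_2 + 17/3}.

Buchberger on the second generating set:
h_1 = 4*x_1*x_2 - 4*x_1 - 4*x_2 + 12, LT = x_1*x_2.
h_2 = -6*x_1**2 - 8*x_1 + 12*x_2 - 30, LT = x_1**2.

S(h_1,h_2): lcm = x_1**2*x_2. S = -x_1**2 - 7/3*x_1*x_2 + 2*x_2**2 + 3*x_1 - 5*x_2.
  leading term x_1**2: subtract (1/6)·h_2 from -x_1**2 - 7/3*x_1*x_2 + 2*x_2**2 + 3*x_1 - 5*x_2 → -7/3*x_1*x_2 + 2*x_2**2 + 13/3*x_1 - 7*x_2 + 5
  leading term x_1*x_2: subtract (-7/12)·h_1 from -7/3*x_1*x_2 + 2*x_2**2 + 13/3*x_1 - 7*x_2 + 5 → 2*x_2**2 + 2*x_1 - 28/3*x_2 + 12
  leading term x_2**2: no divisor's leading term divides it; move 2*x_2**2 to the remainder.
  leading term x_1: no divisor's leading term divides it; move 2*x_1 to the remainder.
  leading term x_2: no divisor's leading term divides it; move -28/3*x_2 to the remainder.
  leading term 1: no divisor's leading term divides it; move 12 to the remainder.
  remainder 2*x_2**2 + 2*x_1 - 28/3*x_2 + 12 ≠ 0; add k_3 = 2*x_2**2 + 2*x_1 - 28/3*x_2 + 12 to the basis.

The other S-polynomials (S(h_1,k_3), S(h_2,k_3)) all reduce to 0 modulo the current basis, so we have a Gröbner basis.
Inter-reduce: drop elements whose leading term is divisible by another's, tail-reduce, and make monic.
Reduced Gröbner basis: {x_1**2 + 4/3*x_1 - 2*x_2 + 5, x_1*x_2 - x_1 - x_2 + 3, x_2**2 + x_1 - 14/3*x_2 + 6}.

The bases are distinct; the ideals are different.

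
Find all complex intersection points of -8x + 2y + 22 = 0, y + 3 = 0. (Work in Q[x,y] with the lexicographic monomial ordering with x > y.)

{(2, -3)}

Compute a lex Gröbner basis by Buchberger's algorithm.
f_1 = -8x + 2y + 22, LT = x.
f_2 = y + 3, LT = y.

The S-polynomials (S(f_1,f_2)) all reduce to 0 modulo the current basis, so we have a Gröbner basis.
Inter-reduce: drop elements whose leading term is divisible by another's, tail-reduce, and make monic.
Reduced Gröbner basis: {x - 2, y + 3}.

From the last basis element, y + 3 = 0, so y takes values in {-3}. Each choice, substituted upward through the basis, yields the corresponding point(s) of the solution set.
  y = -3: the earlier basis element becomes x - 2 = 0, giving x = 2 — point (2, -3).
A lex Gröbner basis triangularizes the system, enabling back-substitution.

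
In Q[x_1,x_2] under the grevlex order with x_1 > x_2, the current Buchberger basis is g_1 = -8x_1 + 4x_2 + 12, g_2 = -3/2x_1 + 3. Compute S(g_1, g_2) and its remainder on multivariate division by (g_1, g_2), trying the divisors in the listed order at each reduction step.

lcm(LM(g_1), LM(g_2)) = x_1.
S = (lcm/LT(g_1))·g_1 − (lcm/LT(g_2))·g_2 = -1/2x_2 + 1/2.
Reduce S modulo (g_1, g_2) in that order:
  leading term x_2: no divisor's leading term divides it; move -1/2x_2 to the remainder.
  leading term 1: no divisor's leading term divides it; move 1/2 to the remainder.
The remainder -1/2x_2 + 1/2 is nonzero, so it would be added as the next basis element.

S(g_1, g_2) = -1/2x_2 + 1/2; remainder on division = -1/2x_2 + 1/2.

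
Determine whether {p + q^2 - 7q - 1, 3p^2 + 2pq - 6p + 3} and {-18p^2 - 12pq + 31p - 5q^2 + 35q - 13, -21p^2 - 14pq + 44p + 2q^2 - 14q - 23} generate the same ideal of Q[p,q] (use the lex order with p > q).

Equality of ideals is decidable: compute both reduced Gröbner bases (unique for the ordering) and check whether they agree.
Buchberger on the first generating set:
f_1 = p + q^2 - 7q - 1, LT = p.
f_2 = 3p^2 + 2pq - 6p + 3, LT = p^2.

S(f_1,f_2): lcm = p^2. S = pq^2 - 23/3pq + p - 1.
  leading term pq^2: subtract (q^2)·f_1 from pq^2 - 23/3pq + p - 1 → -23/3pq + p - q^4 + 7q^3 + q^2 - 1
  leading term pq: subtract (-23/3q)·f_1 from -23/3pq + p - q^4 + 7q^3 + q^2 - 1 → p - q^4 + 44/3q^3 - 158/3q^2 - 23/3q - 1
  leading term p: subtract (1)·f_1 from p - q^4 + 44/3q^3 - 158/3q^2 - 23/3q - 1 → -q^4 + 44/3q^3 - 161/3q^2 - 2/3q
  leading term q^4: no divisor's leading term divides it; move -q^4 to the remainder.
  leading term q^3: no divisor's leading term divides it; move 44/3q^3 to the remainder.
  leading term q^2: no divisor's leading term divides it; move -161/3q^2 to the remainder.
  leading term q: no divisor's leading term divides it; move -2/3q to the remainder.
  remainder -q^4 + 44/3q^3 - 161/3q^2 - 2/3q ≠ 0; add g_3 = -q^4 + 44/3q^3 - 161/3q^2 - 2/3q to the basis.

The other S-polynomials (S(f_1,g_3), S(f_2,g_3)) all reduce to 0 modulo the current basis, so we have a Gröbner basis.
Inter-reduce: drop elements whose leading term is divisible by another's, tail-reduce, and make monic.
Reduced Gröbner basis: {p + q^2 - 7q - 1, q^4 - 44/3q^3 + 161/3q^2 + 2/3q}.

Buchberger on the second generating set:
h_1 = -18p^2 - 12pq + 31p - 5q^2 + 35q - 13, LT = p^2.
h_2 = -21p^2 - 14pq + 44p + 2q^2 - 14q - 23, LT = p^2.

S(h_1,h_2): lcm = p^2. S = 47/126p + 47/126q^2 - 47/18q - 47/126.
  leading term p: no divisor's leading term divides it; move 47/126p to the remainder.
  leading term q^2: no divisor's leading term divides it; move 47/126q^2 to the remainder.
  leading term q: no divisor's leading term divides it; move -47/18q to the remainder.
  leading term 1: no divisor's leading term divides it; move -47/126 to the remainder.
  remainder 47/126p + 47/126q^2 - 47/18q - 47/126 ≠ 0; add k_3 = 47/126p + 47/126q^2 - 47/18q - 47/126 to the basis.

S(h_1,k_3): lcm = p^2. S = -pq^2 + 23/3pq - 13/18p + 5/18q^2 - 35/18q + 13/18.
  leading term pq^2: subtract (-126/47q^2)·k_3 from -pq^2 + 23/3pq - 13/18p + 5/18q^2 - 35/18q + 13/18 → 23/3pq - 13/18p + q^4 - 7q^3 - 13/18q^2 - 35/18q + 13/18
  leading term pq: subtract (966/47q)·k_3 from 23/3pq - 13/18p + q^4 - 7q^3 - 13/18q^2 - 35/18q + 13/18 → -13/18p + q^4 - 44/3q^3 + 953/18q^2 + 103/18q + 13/18
  leading term p: subtract (-91/47)·k_3 from -13/18p + q^4 - 44/3q^3 + 953/18q^2 + 103/18q + 13/18 → q^4 - 44/3q^3 + 161/3q^2 + 2/3q
  leading term q^4: no divisor's leading term divides it; move q^4 to the remainder.
  leading term q^3: no divisor's leading term divides it; move -44/3q^3 to the remainder.
  leading term q^2: no divisor's leading term divides it; move 161/3q^2 to the remainder.
  leading term q: no divisor's leading term divides it; move 2/3q to the remainder.
  remainder q^4 - 44/3q^3 + 161/3q^2 + 2/3q ≠ 0; add k_4 = q^4 - 44/3q^3 + 161/3q^2 + 2/3q to the basis.

The other S-polynomials (S(h_2,k_3), S(h_1,k_4), S(h_2,k_4), S(k_3,k_4)) all reduce to 0 modulo the current basis, so we have a Gröbner basis.
Inter-reduce: drop elements whose leading term is divisible by another's, tail-reduce, and make monic.
Reduced Gröbner basis: {p + q^2 - 7q - 1, q^4 - 44/3q^3 + 161/3q^2 + 2/3q}.

These coincide, so the ideals are equal.

Yes, the ideals are equal.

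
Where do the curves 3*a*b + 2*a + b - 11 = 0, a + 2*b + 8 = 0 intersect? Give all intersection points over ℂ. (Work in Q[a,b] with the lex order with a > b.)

{(-2, -3), (-5, -3/2)}

Compute a lex Gröbner basis by Buchberger's algorithm.
f_1 = 3*a*b + 2*a + b - 11, LT = a*b.
f_2 = a + 2*b + 8, LT = a.

S(f_1,f_2): lcm = a*b. S = 2/3*a - 2*b**2 - 23/3*b - 11/3.
  leading term a: subtract (2/3)·f_2 from 2/3*a - 2*b**2 - 23/3*b - 11/3 → -2*b**2 - 9*b - 9
  leading term b**2: no divisor's leading term divides it; move -2*b**2 to the remainder.
  leading term b: no divisor's leading term divides it; move -9*b to the remainder.
  leading term 1: no divisor's leading term divides it; move -9 to the remainder.
  remainder -2*b**2 - 9*b - 9 ≠ 0; add h_3 = -2*b**2 - 9*b - 9 to the basis.

S(f_1,h_3): lcm = a*b**2. S = -23/6*a*b - 9/2*a + 1/3*b**2 - 11/3*b.
  leading term a*b: subtract (-23/18)·f_1 from -23/6*a*b - 9/2*a + 1/3*b**2 - 11/3*b → -35/18*a + 1/3*b**2 - 43/18*b - 253/18
  leading term a: subtract (-35/18)·f_2 from -35/18*a + 1/3*b**2 - 43/18*b - 253/18 → 1/3*b**2 + 3/2*b + 3/2
  leading term b**2: subtract (-1/6)·h_3 from 1/3*b**2 + 3/2*b + 3/2 → 0
  remainder 0.

S(f_2,h_3): leading monomials are coprime, so the S-polynomial reduces to 0 (Buchberger's first criterion).
Every S-polynomial of the final basis reduces to 0, so we have a Gröbner basis.
Inter-reduce: drop elements whose leading term is divisible by another's, tail-reduce, and make monic.
Reduced Gröbner basis: {a + 2*b + 8, b**2 + 9/2*b + 9/2}.

From the last basis element, b**2 + 9/2*b + 9/2 = 0, so b takes values in {-3, -3/2}. Each choice, substituted upward through the basis, yields the corresponding point(s) of the solution set.
  b = -3: the earlier basis element becomes a + 2 = 0, giving a = -2 — point (-2, -3).
  b = -3/2: the earlier basis element becomes a + 5 = 0, giving a = -5 — point (-5, -3/2).
Each listed point satisfies every original equation (direct substitution).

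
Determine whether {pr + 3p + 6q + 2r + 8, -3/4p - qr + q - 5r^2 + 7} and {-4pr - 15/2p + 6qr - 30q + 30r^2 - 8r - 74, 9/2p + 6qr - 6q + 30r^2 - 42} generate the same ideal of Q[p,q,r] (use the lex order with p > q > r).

Two ideals are equal iff their reduced Gröbner bases coincide (the reduced basis is unique for a fixed ordering).
Buchberger on the first generating set:
f_1 = pr + 3p + 6q + 2r + 8, LT = pr.
f_2 = -3/4p - qr + q - 5r^2 + 7, LT = p.

S(f_1,f_2): lcm = pr. S = 3p - 4/3qr^2 + 4/3qr + 6q - 20/3r^3 + 34/3r + 8.
  reduce S modulo (f_1, f_2):
  remainder -4/3qr^2 - 8/3qr + 10q - 20/3r^3 - 20r^2 + 34/3r + 36 ≠ 0; add g_3 = -4/3qr^2 - 8/3qr + 10q - 20/3r^3 - 20r^2 + 34/3r + 36 to the basis.

The other S-polynomials (S(f_1,g_3), S(f_2,g_3)) all reduce to 0 modulo the current basis, so we have a Gröbner basis.
Inter-reduce: drop elements whose leading term is divisible by another's, tail-reduce, and make monic.
Reduced Gröbner basis: {p + 4/3qr - 4/3q + 20/3r^2 - 28/3, qr^2 + 2qr - 15/2q + 5r^3 + 15r^2 - 17/2r - 27}.

Buchberger on the second generating set:
h_1 = -4pr - 15/2p + 6qr - 30q + 30r^2 - 8r - 74, LT = pr.
h_2 = 9/2p + 6qr - 6q + 30r^2 - 42, LT = p.

S(h_1,h_2): lcm = pr. S = 15/8p - 4/3qr^2 - 1/6qr + 15/2q - 20/3r^3 - 15/2r^2 + 34/3r + 37/2.
  reduce S modulo (h_1, h_2):
  remainder -4/3qr^2 - 8/3qr + 10q - 20/3r^3 - 20r^2 + 34/3r + 36 ≠ 0; add k_3 = -4/3qr^2 - 8/3qr + 10q - 20/3r^3 - 20r^2 + 34/3r + 36 to the basis.

The other S-polynomials (S(h_1,k_3), S(h_2,k_3)) all reduce to 0 modulo the current basis, so we have a Gröbner basis.
Inter-reduce: drop elements whose leading term is divisible by another's, tail-reduce, and make monic.
Reduced Gröbner basis: {p + 4/3qr - 4/3q + 20/3r^2 - 28/3, qr^2 + 2qr - 15/2q + 5r^3 + 15r^2 - 17/2r - 27}.

These coincide, so the ideals are equal.

Yes, the ideals are equal.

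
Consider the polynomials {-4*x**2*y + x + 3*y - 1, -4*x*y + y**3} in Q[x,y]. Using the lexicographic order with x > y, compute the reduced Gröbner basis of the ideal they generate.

G = {x - 1/4*y**5 + 3*y - 1, y**6 - y**3 - 12*y**2 + 4*y}

The reduced Gröbner basis is the canonical form of the ideal for this ordering.

f_1 = -4*x**2*y + x + 3*y - 1, LT = x**2*y.
f_2 = -4*x*y + y**3, LT = x*y.

S(f_1,f_2): lcm = x**2*y. S = 1/4*x*y**3 - 1/4*x - 3/4*y + 1/4.
  leading term x*y**3: subtract (-1/16*y**2)·f_2 from 1/4*x*y**3 - 1/4*x - 3/4*y + 1/4 → -1/4*x + 1/16*y**5 - 3/4*y + 1/4
  leading term x: no divisor's leading term divides it; move -1/4*x to the remainder.
  leading term y**5: no divisor's leading term divides it; move 1/16*y**5 to the remainder.
  leading term y: no divisor's leading term divides it; move -3/4*y to the remainder.
  leading term 1: no divisor's leading term divides it; move 1/4 to the remainder.
  remainder -1/4*x + 1/16*y**5 - 3/4*y + 1/4 ≠ 0; add g_3 = -1/4*x + 1/16*y**5 - 3/4*y + 1/4 to the basis.

S(f_1,g_3): lcm = x**2*y. S = 1/4*x*y**6 - 3*x*y**2 + x*y - 1/4*x - 3/4*y + 1/4.
  leading term x*y**6: subtract (-1/16*y**5)·f_2 from 1/4*x*y**6 - 3*x*y**2 + x*y - 1/4*x - 3/4*y + 1/4 → -3*x*y**2 + x*y - 1/4*x + 1/16*y**8 - 3/4*y + 1/4
  leading term x*y**2: subtract (3/4*y)·f_2 from -3*x*y**2 + x*y - 1/4*x + 1/16*y**8 - 3/4*y + 1/4 → x*y - 1/4*x + 1/16*y**8 - 3/4*y**4 - 3/4*y + 1/4
  leading term x*y: subtract (-1/4)·f_2 from x*y - 1/4*x + 1/16*y**8 - 3/4*y**4 - 3/4*y + 1/4 → -1/4*x + 1/16*y**8 - 3/4*y**4 + 1/4*y**3 - 3/4*y + 1/4
  leading term x: subtract (1)·g_3 from -1/4*x + 1/16*y**8 - 3/4*y**4 + 1/4*y**3 - 3/4*y + 1/4 → 1/16*y**8 - 1/16*y**5 - 3/4*y**4 + 1/4*y**3
  leading term y**8: no divisor's leading term divides it; move 1/16*y**8 to the remainder.
  leading term y**5: no divisor's leading term divides it; move -1/16*y**5 to the remainder.
  leading term y**4: no divisor's leading term divides it; move -3/4*y**4 to the remainder.
  leading term y**3: no divisor's leading term divides it; move 1/4*y**3 to the remainder.
  remainder 1/16*y**8 - 1/16*y**5 - 3/4*y**4 + 1/4*y**3 ≠ 0; add g_4 = 1/16*y**8 - 1/16*y**5 - 3/4*y**4 + 1/4*y**3 to the basis.

S(f_2,g_3): lcm = x*y. S = 1/4*y**6 - 1/4*y**3 - 3*y**2 + y.
  leading term y**6: no divisor's leading term divides it; move 1/4*y**6 to the remainder.
  leading term y**3: no divisor's leading term divides it; move -1/4*y**3 to the remainder.
  leading term y**2: no divisor's leading term divides it; move -3*y**2 to the remainder.
  leading term y: no divisor's leading term divides it; move y to the remainder.
  remainder 1/4*y**6 - 1/4*y**3 - 3*y**2 + y ≠ 0; add g_5 = 1/4*y**6 - 1/4*y**3 - 3*y**2 + y to the basis.

The other S-polynomials (S(f_1,g_4), S(f_2,g_4), S(g_3,g_4), S(f_1,g_5), S(f_2,g_5), S(g_3,g_5), S(g_4,g_5)) all reduce to 0 modulo the current basis, so we have a Gröbner basis.
Inter-reduce: drop elements whose leading term is divisible by another's, tail-reduce, and make monic.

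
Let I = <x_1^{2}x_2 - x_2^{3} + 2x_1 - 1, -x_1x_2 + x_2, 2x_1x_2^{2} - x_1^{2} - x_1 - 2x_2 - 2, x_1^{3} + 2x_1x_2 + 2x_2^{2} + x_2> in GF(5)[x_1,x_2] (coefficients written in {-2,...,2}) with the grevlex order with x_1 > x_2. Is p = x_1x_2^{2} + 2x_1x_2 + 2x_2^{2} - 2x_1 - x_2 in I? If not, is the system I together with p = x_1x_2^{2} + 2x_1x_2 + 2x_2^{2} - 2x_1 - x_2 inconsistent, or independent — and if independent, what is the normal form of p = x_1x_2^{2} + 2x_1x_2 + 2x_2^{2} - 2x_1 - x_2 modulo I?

Adjoining x_1x_2^{2} + 2x_1x_2 + 2x_2^{2} - 2x_1 - x_2 makes the ideal the whole ring: the system is inconsistent.

First compute the reduced Gröbner basis of I by Buchberger's algorithm.
f_1 = x_1^{2}x_2 - x_2^{3} + 2x_1 - 1, LT = x_1^{2}x_2.
f_2 = -x_1x_2 + x_2, LT = x_1x_2.
f_3 = 2x_1x_2^{2} - x_1^{2} - x_1 - 2x_2 - 2, LT = x_1x_2^{2}.
f_4 = x_1^{3} + 2x_1x_2 + 2x_2^{2} + x_2, LT = x_1^{3}.

S(f_1,f_2): lcm = x_1^{2}x_2. S = -x_2^{3} + x_1x_2 + 2x_1 - 1.
  leading term x_2^{3}: no divisor's leading term divides it; move -x_2^{3} to the remainder.
  leading term x_1x_2: subtract (-1)·f_2 from x_1x_2 + 2x_1 - 1 → 2x_1 + x_2 - 1
  leading term x_1: no divisor's leading term divides it; move 2x_1 to the remainder.
  leading term x_2: no divisor's leading term divides it; move x_2 to the remainder.
  leading term 1: no divisor's leading term divides it; move -1 to the remainder.
  remainder -x_2^{3} + 2x_1 + x_2 - 1 ≠ 0; add h_5 = -x_2^{3} + 2x_1 + x_2 - 1 to the basis.

S(f_1,f_3): lcm = x_1^{2}x_2^{2}. S = -x_2^{4} - 2x_1^{3} - 2x_1^{2} - 2x_1x_2 + x_1 - x_2.
  leading term x_2^{4}: subtract (x_2)·h_5 from -x_2^{4} - 2x_1^{3} - 2x_1^{2} - 2x_1x_2 + x_1 - x_2 → -2x_1^{3} - 2x_1^{2} + x_1x_2 - x_2^{2} + x_1
  leading term x_1^{3}: subtract (-2)·f_4 from -2x_1^{3} - 2x_1^{2} + x_1x_2 - x_2^{2} + x_1 → -2x_1^{2} - 2x_2^{2} + x_1 + 2x_2
  leading term x_1^{2}: no divisor's leading term divides it; move -2x_1^{2} to the remainder.
  leading term x_2^{2}: no divisor's leading term divides it; move -2x_2^{2} to the remainder.
  leading term x_1: no divisor's leading term divides it; move x_1 to the remainder.
  leading term x_2: no divisor's leading term divides it; move 2x_2 to the remainder.
  remainder -2x_1^{2} - 2x_2^{2} + x_1 + 2x_2 ≠ 0; add h_6 = -2x_1^{2} - 2x_2^{2} + x_1 + 2x_2 to the basis.

S(f_1,f_4): lcm = x_1^{3}x_2. S = -x_1x_2^{3} - 2x_1x_2^{2} - 2x_2^{3} + 2x_1^{2} - x_2^{2} - x_1.
  leading term x_1x_2^{3}: subtract (x_2^{2})·f_2 from -x_1x_2^{3} - 2x_1x_2^{2} - 2x_2^{3} + 2x_1^{2} - x_2^{2} - x_1 → -2x_1x_2^{2} + 2x_2^{3} + 2x_1^{2} - x_2^{2} - x_1
  leading term x_1x_2^{2}: subtract (2x_2)·f_2 from -2x_1x_2^{2} + 2x_2^{3} + 2x_1^{2} - x_2^{2} - x_1 → 2x_2^{3} + 2x_1^{2} + 2x_2^{2} - x_1
  leading term x_2^{3}: subtract (-2)·h_5 from 2x_2^{3} + 2x_1^{2} + 2x_2^{2} - x_1 → 2x_1^{2} + 2x_2^{2} - 2x_1 + 2x_2 - 2
  leading term x_1^{2}: subtract (-1)·h_6 from 2x_1^{2} + 2x_2^{2} - 2x_1 + 2x_2 - 2 → -x_1 - x_2 - 2
  leading term x_1: no divisor's leading term divides it; move -x_1 to the remainder.
  leading term x_2: no divisor's leading term divides it; move -x_2 to the remainder.
  leading term 1: no divisor's leading term divides it; move -2 to the remainder.
  remainder -x_1 - x_2 - 2 ≠ 0; add h_7 = -x_1 - x_2 - 2 to the basis.

S(f_2,f_3): lcm = x_1x_2^{2}. S = -2x_1^{2} - x_2^{2} - 2x_1 + x_2 + 1.
  leading term x_1^{2}: subtract (1)·h_6 from -2x_1^{2} - x_2^{2} - 2x_1 + x_2 + 1 → x_2^{2} + 2x_1 - x_2 + 1
  leading term x_2^{2}: no divisor's leading term divides it; move x_2^{2} to the remainder.
  leading term x_1: subtract (-2)·h_7 from 2x_1 - x_2 + 1 → 2x_2 + 2
  leading term x_2: no divisor's leading term divides it; move 2x_2 to the remainder.
  leading term 1: no divisor's leading term divides it; move 2 to the remainder.
  remainder x_2^{2} + 2x_2 + 2 ≠ 0; add h_8 = x_2^{2} + 2x_2 + 2 to the basis.

S(f_2,f_4): lcm = x_1^{3}x_2. S = -x_1^{2}x_2 - 2x_1x_2^{2} - 2x_2^{3} - x_2^{2}.
  leading term x_1^{2}x_2: subtract (-1)·f_1 from -x_1^{2}x_2 - 2x_1x_2^{2} - 2x_2^{3} - x_2^{2} → -2x_1x_2^{2} + 2x_2^{3} - x_2^{2} + 2x_1 - 1
  leading term x_1x_2^{2}: subtract (2x_2)·f_2 from -2x_1x_2^{2} + 2x_2^{3} - x_2^{2} + 2x_1 - 1 → 2x_2^{3} + 2x_2^{2} + 2x_1 - 1
  leading term x_2^{3}: subtract (-2)·h_5 from 2x_2^{3} + 2x_2^{2} + 2x_1 - 1 → 2x_2^{2} + x_1 + 2x_2 + 2
  leading term x_2^{2}: subtract (2)·h_8 from 2x_2^{2} + x_1 + 2x_2 + 2 → x_1 - 2x_2 - 2
  leading term x_1: subtract (-1)·h_7 from x_1 - 2x_2 - 2 → 2x_2 + 1
  leading term x_2: no divisor's leading term divides it; move 2x_2 to the remainder.
  leading term 1: no divisor's leading term divides it; move 1 to the remainder.
  remainder 2x_2 + 1 ≠ 0; add h_9 = 2x_2 + 1 to the basis.

The other S-polynomials (S(f_3,f_4), S(f_1,h_5), S(f_2,h_5), S(f_3,h_5), S(f_4,h_5), S(f_1,h_6), S(f_2,h_6), S(f_3,h_6), S(f_4,h_6), S(h_5,h_6), S(f_1,h_7), S(f_2,h_7), S(f_3,h_7), S(f_4,h_7), S(h_5,h_7), S(h_6,h_7), S(f_1,h_8), S(f_2,h_8), S(f_3,h_8), S(f_4,h_8), S(h_5,h_8), S(h_6,h_8), S(h_7,h_8), S(f_1,h_9), S(f_2,h_9), S(f_3,h_9), S(f_4,h_9), S(h_5,h_9), S(h_6,h_9), S(h_7,h_9), S(h_8,h_9)) all reduce to 0 modulo the current basis, so we have a Gröbner basis.
Inter-reduce: drop elements whose leading term is divisible by another's, tail-reduce, and make monic.
Reduced Gröbner basis: {x_1 - 1, x_2 - 2}.
Label its elements g_1 = x_1 - 1, g_2 = x_2 - 2.

Reduce p = x_1x_2^{2} + 2x_1x_2 + 2x_2^{2} - 2x_1 - x_2 modulo G:
  leading term x_1x_2^{2}: subtract (x_2^{2})·g_1 from x_1x_2^{2} + 2x_1x_2 + 2x_2^{2} - 2x_1 - x_2 → 2x_1x_2 - 2x_2^{2} - 2x_1 - x_2
  leading term x_1x_2: subtract (2x_2)·g_1 from 2x_1x_2 - 2x_2^{2} - 2x_1 - x_2 → -2x_2^{2} - 2x_1 + x_2
  leading term x_2^{2}: subtract (-2x_2)·g_2 from -2x_2^{2} - 2x_1 + x_2 → -2x_1 + 2x_2
  leading term x_1: subtract (-2)·g_1 from -2x_1 + 2x_2 → 2x_2 - 2
  leading term x_2: subtract (2)·g_2 from 2x_2 - 2 → 2
  leading term 1: no divisor's leading term divides it; move 2 to the remainder.
  normal form = 2.
The normal form is nonzero, so p ∉ I. Since p minus its normal form lies in I, I + (p) = I + (r) where r = 2; decide whether this ideal is the whole ring.
Here r = 2 is a nonzero constant, hence a unit: 1 ∈ I + (p), the Gröbner basis of I + (p) is {1}, and the enlarged system has no common solution — adjoining p is inconsistent.

The remainder on division by a Gröbner basis is unique — it is the normal form.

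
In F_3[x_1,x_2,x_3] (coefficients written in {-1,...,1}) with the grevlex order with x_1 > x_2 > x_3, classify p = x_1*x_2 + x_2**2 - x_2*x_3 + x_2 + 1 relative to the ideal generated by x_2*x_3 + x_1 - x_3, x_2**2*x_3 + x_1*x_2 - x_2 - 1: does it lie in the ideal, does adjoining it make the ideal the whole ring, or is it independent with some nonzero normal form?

First compute the reduced Gröbner basis of I by Buchberger's algorithm.
f_1 = x_2*x_3 + x_1 - x_3, LT = x_2*x_3.
f_2 = x_2**2*x_3 + x_1*x_2 - x_2 - 1, LT = x_2**2*x_3.

S(f_1,f_2): lcm = x_2**2*x_3. S = -x_2*x_3 + x_2 + 1.
  reduce S modulo (f_1, f_2):
  remainder x_1 + x_2 - x_3 + 1 ≠ 0; add h_3 = x_1 + x_2 - x_3 + 1 to the basis.

The other S-polynomials (S(f_1,h_3), S(f_2,h_3)) all reduce to 0 modulo the current basis, so we have a Gröbner basis.
Inter-reduce: drop elements whose leading term is divisible by another's, tail-reduce, and make monic.
Reduced Gröbner basis: {x_2*x_3 - x_2 - 1, x_1 + x_2 - x_3 + 1}.
Label its elements g_1 = x_2*x_3 - x_2 - 1, g_2 = x_1 + x_2 - x_3 + 1.

Reduce p = x_1*x_2 + x_2**2 - x_2*x_3 + x_2 + 1 modulo G:
  leading term x_1*x_2: subtract (x_2)·g_2 from x_1*x_2 + x_2**2 - x_2*x_3 + x_2 + 1 → 1
  leading term 1: no divisor's leading term divides it; move 1 to the remainder.
  normal form = 1.
The normal form is nonzero, so p ∉ I. Since p minus its normal form lies in I, I + (p) = I + (r) where r = 1; decide whether this ideal is the whole ring.
Here r = 1 is a nonzero constant, hence a unit: 1 ∈ I + (p), the Gröbner basis of I + (p) is {1}, and the enlarged system has no common solution — adjoining p is inconsistent.

Adjoining x_1*x_2 + x_2**2 - x_2*x_3 + x_2 + 1 makes the ideal the whole ring: the system is inconsistent.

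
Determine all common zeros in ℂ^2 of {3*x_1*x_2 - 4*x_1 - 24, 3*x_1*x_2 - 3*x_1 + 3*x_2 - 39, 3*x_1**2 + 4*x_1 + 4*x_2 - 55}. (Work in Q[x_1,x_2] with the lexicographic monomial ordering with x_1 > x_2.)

Compute a lex Gröbner basis by Buchberger's algorithm.
f_1 = 3*x_1*x_2 - 4*x_1 - 24, LT = x_1*x_2.
f_2 = 3*x_1*x_2 - 3*x_1 + 3*x_2 - 39, LT = x_1*x_2.
f_3 = 3*x_1**2 + 4*x_1 + 4*x_2 - 55, LT = x_1**2.

S(f_1,f_2): lcm = x_1*x_2. S = -1/3*x_1 - x_2 + 5.
  reduce S modulo (f_1, f_2, f_3):
  remainder -1/3*x_1 - x_2 + 5 ≠ 0; add h_4 = -1/3*x_1 - x_2 + 5 to the basis.

S(f_1,f_3): lcm = x_1**2*x_2. S = -4/3*x_1**2 - 4/3*x_1*x_2 - 8*x_1 - 4/3*x_2**2 + 55/3*x_2.
  reduce S modulo (f_1, f_2, f_3, h_4):
  remainder -4/3*x_2**2 + 397/9*x_2 - 1396/9 ≠ 0; add h_5 = -4/3*x_2**2 + 397/9*x_2 - 1396/9 to the basis.

S(f_2,f_3): lcm = x_1**2*x_2. S = -x_1**2 - 1/3*x_1*x_2 - 13*x_1 - 4/3*x_2**2 + 55/3*x_2.
  reduce S modulo (f_1, f_2, f_3, h_4, h_5):
  remainder 107/9*x_2 - 428/9 ≠ 0; add h_6 = 107/9*x_2 - 428/9 to the basis.

The other S-polynomials (S(f_1,h_4), S(f_2,h_4), S(f_3,h_4), S(f_1,h_5), S(f_2,h_5), S(f_3,h_5), S(h_4,h_5), S(f_1,h_6), S(f_2,h_6), S(f_3,h_6), S(h_4,h_6), S(h_5,h_6)) all reduce to 0 modulo the current basis, so we have a Gröbner basis.
Inter-reduce: drop elements whose leading term is divisible by another's, tail-reduce, and make monic.
Reduced Gröbner basis: {x_1 - 3, x_2 - 4}.

From the last basis element, x_2 - 4 = 0, so x_2 takes values in {4}. Each choice, substituted upward through the basis, yields the corresponding point(s) of the solution set.
  x_2 = 4: the earlier basis element becomes x_1 - 3 = 0, giving x_1 = 3 — point (3, 4).
A lex Gröbner basis triangularizes the system, enabling back-substitution.

{(3, 4)}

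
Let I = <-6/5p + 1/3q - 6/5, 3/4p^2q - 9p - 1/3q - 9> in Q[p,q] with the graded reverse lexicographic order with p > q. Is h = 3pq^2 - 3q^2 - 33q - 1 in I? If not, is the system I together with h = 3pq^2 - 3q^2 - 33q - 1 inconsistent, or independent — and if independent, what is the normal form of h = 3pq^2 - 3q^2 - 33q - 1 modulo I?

First compute the reduced Gröbner basis of I by Buchberger's algorithm.
f_1 = -6/5p + 1/3q - 6/5, LT = p.
f_2 = 3/4p^2q - 9p - 1/3q - 9, LT = p^2q.

S(f_1,f_2): lcm = p^2q. S = -5/18pq^2 + pq + 12p + 4/9q + 12.
  leading term pq^2: subtract (25/108q^2)·f_1 from -5/18pq^2 + pq + 12p + 4/9q + 12 → -25/324q^3 + pq + 5/18q^2 + 12p + 4/9q + 12
  leading term q^3: no divisor's leading term divides it; move -25/324q^3 to the remainder.
  leading term pq: subtract (-5/6q)·f_1 from pq + 5/18q^2 + 12p + 4/9q + 12 → 5/9q^2 + 12p - 5/9q + 12
  leading term q^2: no divisor's leading term divides it; move 5/9q^2 to the remainder.
  leading term p: subtract (-10)·f_1 from 12p - 5/9q + 12 → 25/9q
  leading term q: no divisor's leading term divides it; move 25/9q to the remainder.
  remainder -25/324q^3 + 5/9q^2 + 25/9q ≠ 0; add k_3 = -25/324q^3 + 5/9q^2 + 25/9q to the basis.

The other S-polynomials (S(f_1,k_3), S(f_2,k_3)) all reduce to 0 modulo the current basis, so we have a Gröbner basis.
Inter-reduce: drop elements whose leading term is divisible by another's, tail-reduce, and make monic.
Reduced Gröbner basis: {q^3 - 36/5q^2 - 36q, p - 5/18q + 1}.
Label its elements g_1 = q^3 - 36/5q^2 - 36q, g_2 = p - 5/18q + 1.

Reduce h = 3pq^2 - 3q^2 - 33q - 1 modulo G:
  leading term pq^2: subtract (3q^2)·g_2 from 3pq^2 - 3q^2 - 33q - 1 → 5/6q^3 - 6q^2 - 33q - 1
  leading term q^3: subtract (5/6)·g_1 from 5/6q^3 - 6q^2 - 33q - 1 → -3q - 1
  leading term q: no divisor's leading term divides it; move -3q to the remainder.
  leading term 1: no divisor's leading term divides it; move -1 to the remainder.
  normal form = -3q - 1.
The normal form is nonzero, so h ∉ I. Since h minus its normal form lies in I, I + (h) = I + (r) where r = -3q - 1; decide whether this ideal is the whole ring.
Run Buchberger on G together with r (pairs among the g_i already reduce to 0 since G is a Gröbner basis):
g_1 = q^3 - 36/5q^2 - 36q, LT = q^3.
g_2 = p - 5/18q + 1, LT = p.
r = -3q - 1, LT = q.

S(g_1,r): lcm = q^3. S = -113/15q^2 - 36q.
  leading term q^2: subtract (113/45q)·r from -113/15q^2 - 36q → -1507/45q
  leading term q: subtract (1507/135)·r from -1507/45q → 1507/135
  leading term 1: no divisor's leading term divides it; move 1507/135 to the remainder.
  remainder 1507/135 ≠ 0; add m_4 = 1507/135 to the basis.

The other S-polynomials (S(g_1,g_2), S(g_2,r), S(g_1,m_4), S(g_2,m_4), S(r,m_4)) all reduce to 0 modulo the current basis, so we have a Gröbner basis.
Inter-reduce: drop elements whose leading term is divisible by another's, tail-reduce, and make monic.
Reduced Gröbner basis: {1}.
The reduced Gröbner basis of I + (h) is {1}: the ideal is the whole ring, so the enlarged system has no common solution — adjoining h is inconsistent.

Adjoining 3pq^2 - 3q^2 - 33q - 1 makes the ideal the whole ring: the system is inconsistent.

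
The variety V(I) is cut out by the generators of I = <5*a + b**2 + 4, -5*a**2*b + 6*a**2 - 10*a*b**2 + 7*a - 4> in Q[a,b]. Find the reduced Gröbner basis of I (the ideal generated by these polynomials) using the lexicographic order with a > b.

G = {a + 1/5*b**2 + 4/5, b**5 - 56/5*b**4 + 8*b**3 - 213/5*b**2 + 16*b + 144/5}

This is the nonlinear analogue of row-reducing a linear system.

f_1 = 5*a + b**2 + 4, LT = a.
f_2 = -5*a**2*b + 6*a**2 - 10*a*b**2 + 7*a - 4, LT = a**2*b.

S(f_1,f_2): lcm = a**2*b. S = 6/5*a**2 + 1/5*a*b**3 - 2*a*b**2 + 4/5*a*b + 7/5*a - 4/5.
  reduce S modulo (f_1, f_2):
  remainder -1/25*b**5 + 56/125*b**4 - 8/25*b**3 + 213/125*b**2 - 16/25*b - 144/125 ≠ 0; add g_3 = -1/25*b**5 + 56/125*b**4 - 8/25*b**3 + 213/125*b**2 - 16/25*b - 144/125 to the basis.

The other S-polynomials (S(f_1,g_3), S(f_2,g_3)) all reduce to 0 modulo the current basis, so we have a Gröbner basis.
Inter-reduce: drop elements whose leading term is divisible by another's, tail-reduce, and make monic.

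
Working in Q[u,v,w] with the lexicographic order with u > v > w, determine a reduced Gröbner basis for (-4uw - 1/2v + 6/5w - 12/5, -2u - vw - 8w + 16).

The reduced Gröbner basis is the canonical form of the ideal for this ordering.

f_1 = -4uw - 1/2v + 6/5w - 12/5, LT = uw.
f_2 = -2u - vw - 8w + 16, LT = u.

S(f_1,f_2): lcm = uw. S = -1/2vw^2 + 1/8v - 4w^2 + 77/10w + 3/5.
  leading term vw^2: no divisor's leading term divides it; move -1/2vw^2 to the remainder.
  leading term v: no divisor's leading term divides it; move 1/8v to the remainder.
  leading term w^2: no divisor's leading term divides it; move -4w^2 to the remainder.
  leading term w: no divisor's leading term divides it; move 77/10w to the remainder.
  leading term 1: no divisor's leading term divides it; move 3/5 to the remainder.
  remainder -1/2vw^2 + 1/8v - 4w^2 + 77/10w + 3/5 ≠ 0; add g_3 = -1/2vw^2 + 1/8v - 4w^2 + 77/10w + 3/5 to the basis.

The other S-polynomials (S(f_1,g_3), S(f_2,g_3)) all reduce to 0 modulo the current basis, so we have a Gröbner basis.
Inter-reduce: drop elements whose leading term is divisible by another's, tail-reduce, and make monic.

G = {u + 1/2vw + 4w - 8, vw^2 - 1/4v + 8w^2 - 77/5w - 6/5}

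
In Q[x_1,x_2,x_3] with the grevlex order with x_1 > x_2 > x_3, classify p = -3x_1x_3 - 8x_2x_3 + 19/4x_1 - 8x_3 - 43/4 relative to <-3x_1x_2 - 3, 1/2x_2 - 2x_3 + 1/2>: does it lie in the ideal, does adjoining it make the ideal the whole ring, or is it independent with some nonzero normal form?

First compute the reduced Gröbner basis of I by Buchberger's algorithm.
f_1 = -3x_1x_2 - 3, LT = x_1x_2.
f_2 = 1/2x_2 - 2x_3 + 1/2, LT = x_2.

S(f_1,f_2): lcm = x_1x_2. S = 4x_1x_3 - x_1 + 1.
  leading term x_1x_3: no divisor's leading term divides it; move 4x_1x_3 to the remainder.
  leading term x_1: no divisor's leading term divides it; move -x_1 to the remainder.
  leading term 1: no divisor's leading term divides it; move 1 to the remainder.
  remainder 4x_1x_3 - x_1 + 1 ≠ 0; add h_3 = 4x_1x_3 - x_1 + 1 to the basis.

The other S-polynomials (S(f_1,h_3), S(f_2,h_3)) all reduce to 0 modulo the current basis, so we have a Gröbner basis.
Inter-reduce: drop elements whose leading term is divisible by another's, tail-reduce, and make monic.
Reduced Gröbner basis: {x_1x_3 - 1/4x_1 + 1/4, x_2 - 4x_3 + 1}.
Label its elements g_1 = x_1x_3 - 1/4x_1 + 1/4, g_2 = x_2 - 4x_3 + 1.

Reduce p = -3x_1x_3 - 8x_2x_3 + 19/4x_1 - 8x_3 - 43/4 modulo G:
  leading term x_1x_3: subtract (-3)·g_1 from -3x_1x_3 - 8x_2x_3 + 19/4x_1 - 8x_3 - 43/4 → -8x_2x_3 + 4x_1 - 8x_3 - 10
  leading term x_2x_3: subtract (-8x_3)·g_2 from -8x_2x_3 + 4x_1 - 8x_3 - 10 → -32x_3^2 + 4x_1 - 10
  leading term x_3^2: no divisor's leading term divides it; move -32x_3^2 to the remainder.
  leading term x_1: no divisor's leading term divides it; move 4x_1 to the remainder.
  leading term 1: no divisor's leading term divides it; move -10 to the remainder.
  normal form = -32x_3^2 + 4x_1 - 10.
The normal form is nonzero, so p ∉ I. Since p minus its normal form lies in I, I + (p) = I + (r) where r = -32x_3^2 + 4x_1 - 10; decide whether this ideal is the whole ring.
Run Buchberger on G together with r (pairs among the g_i already reduce to 0 since G is a Gröbner basis):
g_1 = x_1x_3 - 1/4x_1 + 1/4, LT = x_1x_3.
g_2 = x_2 - 4x_3 + 1, LT = x_2.
r = -32x_3^2 + 4x_1 - 10, LT = x_3^2.

S(g_1,r): lcm = x_1x_3^2. S = 1/8x_1^2 - 1/4x_1x_3 - 5/16x_1 + 1/4x_3.
  leading term x_1^2: no divisor's leading term divides it; move 1/8x_1^2 to the remainder.
  leading term x_1x_3: subtract (-1/4)·g_1 from -1/4x_1x_3 - 5/16x_1 + 1/4x_3 → -3/8x_1 + 1/4x_3 + 1/16
  leading term x_1: no divisor's leading term divides it; move -3/8x_1 to the remainder.
  leading term x_3: no divisor's leading term divides it; move 1/4x_3 to the remainder.
  leading term 1: no divisor's leading term divides it; move 1/16 to the remainder.
  remainder 1/8x_1^2 - 3/8x_1 + 1/4x_3 + 1/16 ≠ 0; add m_4 = 1/8x_1^2 - 3/8x_1 + 1/4x_3 + 1/16 to the basis.

The other S-polynomials (S(g_1,g_2), S(g_2,r), S(g_1,m_4), S(g_2,m_4), S(r,m_4)) all reduce to 0 modulo the current basis, so we have a Gröbner basis.
Inter-reduce: drop elements whose leading term is divisible by another's, tail-reduce, and make monic.
Reduced Gröbner basis: {x_1^2 - 3x_1 + 2x_3 + 1/2, x_1x_3 - 1/4x_1 + 1/4, x_3^2 - 1/8x_1 + 5/16, x_2 - 4x_3 + 1}.
The reduced Gröbner basis of I + (p) is {x_1^2 - 3x_1 + 2x_3 + 1/2, x_1x_3 - 1/4x_1 + 1/4, x_3^2 - 1/8x_1 + 5/16, x_2 - 4x_3 + 1} ≠ {1}, a proper ideal, so the enlarged system stays consistent: p is independent of I, with normal form -32x_3^2 + 4x_1 - 10.

-3x_1x_3 - 8x_2x_3 + 19/4x_1 - 8x_3 - 43/4 is independent of I; its normal form modulo I is -32x_3^2 + 4x_1 - 10.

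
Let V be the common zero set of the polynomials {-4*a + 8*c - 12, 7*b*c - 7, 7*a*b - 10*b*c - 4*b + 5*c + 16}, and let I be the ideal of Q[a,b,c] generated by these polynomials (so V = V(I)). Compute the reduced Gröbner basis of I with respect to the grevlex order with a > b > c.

G = {c**2 + 4*c - 5, a - 2*c + 3, b - 1/5*c - 4/5}

f_1 = -4*a + 8*c - 12, LT = a.
f_2 = 7*b*c - 7, LT = b*c.
f_3 = 7*a*b - 10*b*c - 4*b + 5*c + 16, LT = a*b.

S(f_1,f_2): leading monomials are coprime, so the S-polynomial reduces to 0 (Buchberger's first criterion).
S(f_1,f_3): lcm = a*b. S = -4/7*b*c + 25/7*b - 5/7*c - 16/7.
  leading term b*c: subtract (-4/49)·f_2 from -4/7*b*c + 25/7*b - 5/7*c - 16/7 → 25/7*b - 5/7*c - 20/7
  leading term b: no divisor's leading term divides it; move 25/7*b to the remainder.
  leading term c: no divisor's leading term divides it; move -5/7*c to the remainder.
  leading term 1: no divisor's leading term divides it; move -20/7 to the remainder.
  remainder 25/7*b - 5/7*c - 20/7 ≠ 0; add g_4 = 25/7*b - 5/7*c - 20/7 to the basis.

S(f_2,f_3): lcm = a*b*c. S = 10/7*b*c**2 + 4/7*b*c - 5/7*c**2 - a - 16/7*c.
  leading term b*c**2: subtract (10/49*c)·f_2 from 10/7*b*c**2 + 4/7*b*c - 5/7*c**2 - a - 16/7*c → 4/7*b*c - 5/7*c**2 - a - 6/7*c
  leading term b*c: subtract (4/49)·f_2 from 4/7*b*c - 5/7*c**2 - a - 6/7*c → -5/7*c**2 - a - 6/7*c + 4/7
  leading term c**2: no divisor's leading term divides it; move -5/7*c**2 to the remainder.
  leading term a: subtract (1/4)·f_1 from -a - 6/7*c + 4/7 → -20/7*c + 25/7
  leading term c: no divisor's leading term divides it; move -20/7*c to the remainder.
  leading term 1: no divisor's leading term divides it; move 25/7 to the remainder.
  remainder -5/7*c**2 - 20/7*c + 25/7 ≠ 0; add g_5 = -5/7*c**2 - 20/7*c + 25/7 to the basis.

S(f_1,g_4): leading monomials are coprime, so the S-polynomial reduces to 0 (Buchberger's first criterion).
S(f_2,g_4): lcm = b*c. S = 1/5*c**2 + 4/5*c - 1.
  leading term c**2: subtract (-7/25)·g_5 from 1/5*c**2 + 4/5*c - 1 → 0
  remainder 0.

S(f_3,g_4): lcm = a*b. S = 1/5*a*c - 10/7*b*c + 4/5*a - 4/7*b + 5/7*c + 16/7.
  leading term a*c: subtract (-1/20*c)·f_1 from 1/5*a*c - 10/7*b*c + 4/5*a - 4/7*b + 5/7*c + 16/7 → -10/7*b*c + 2/5*c**2 + 4/5*a - 4/7*b + 4/35*c + 16/7
  leading term b*c: subtract (-10/49)·f_2 from -10/7*b*c + 2/5*c**2 + 4/5*a - 4/7*b + 4/35*c + 16/7 → 2/5*c**2 + 4/5*a - 4/7*b + 4/35*c + 6/7
  leading term c**2: subtract (-14/25)·g_5 from 2/5*c**2 + 4/5*a - 4/7*b + 4/35*c + 6/7 → 4/5*a - 4/7*b - 52/35*c + 20/7
  leading term a: subtract (-1/5)·f_1 from 4/5*a - 4/7*b - 52/35*c + 20/7 → -4/7*b + 4/35*c + 16/35
  leading term b: subtract (-4/25)·g_4 from -4/7*b + 4/35*c + 16/35 → 0
  remainder 0.

S(f_1,g_5): leading monomials are coprime, so the S-polynomial reduces to 0 (Buchberger's first criterion).
S(f_2,g_5): lcm = b*c**2. S = -4*b*c + 5*b - c.
  leading term b*c: subtract (-4/7)·f_2 from -4*b*c + 5*b - c → 5*b - c - 4
  leading term b: subtract (7/5)·g_4 from 5*b - c - 4 → 0
  remainder 0.

S(f_3,g_5): leading monomials are coprime, so the S-polynomial reduces to 0 (Buchberger's first criterion).
S(g_4,g_5): leading monomials are coprime, so the S-polynomial reduces to 0 (Buchberger's first criterion).
Every S-polynomial of the final basis reduces to 0, so we have a Gröbner basis.
Inter-reduce: drop elements whose leading term is divisible by another's, tail-reduce, and make monic.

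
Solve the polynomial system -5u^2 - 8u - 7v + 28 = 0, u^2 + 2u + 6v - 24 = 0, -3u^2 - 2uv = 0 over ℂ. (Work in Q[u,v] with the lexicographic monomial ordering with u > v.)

Compute a lex Gröbner basis by Buchberger's algorithm.
f_1 = -5u^2 - 8u - 7v + 28, LT = u^2.
f_2 = u^2 + 2u + 6v - 24, LT = u^2.
f_3 = -3u^2 - 2uv, LT = u^2.

S(f_1,f_2): lcm = u^2. S = -2/5u - 23/5v + 92/5.
  leading term u: no divisor's leading term divides it; move -2/5u to the remainder.
  leading term v: no divisor's leading term divides it; move -23/5v to the remainder.
  leading term 1: no divisor's leading term divides it; move 92/5 to the remainder.
  remainder -2/5u - 23/5v + 92/5 ≠ 0; add h_4 = -2/5u - 23/5v + 92/5 to the basis.

S(f_1,f_3): lcm = u^2. S = -2/3uv + 8/5u + 7/5v - 28/5.
  leading term uv: subtract (5/3v)·h_4 from -2/3uv + 8/5u + 7/5v - 28/5 → 8/5u + 23/3v^2 - 439/15v - 28/5
  leading term u: subtract (-4)·h_4 from 8/5u + 23/3v^2 - 439/15v - 28/5 → 23/3v^2 - 143/3v + 68
  leading term v^2: no divisor's leading term divides it; move 23/3v^2 to the remainder.
  leading term v: no divisor's leading term divides it; move -143/3v to the remainder.
  leading term 1: no divisor's leading term divides it; move 68 to the remainder.
  remainder 23/3v^2 - 143/3v + 68 ≠ 0; add h_5 = 23/3v^2 - 143/3v + 68 to the basis.

S(f_1,h_4): lcm = u^2. S = -23/2uv + 238/5u + 7/5v - 28/5.
  leading term uv: subtract (115/4v)·h_4 from -23/2uv + 238/5u + 7/5v - 28/5 → 238/5u + 529/4v^2 - 2638/5v - 28/5
  leading term u: subtract (-119)·h_4 from 238/5u + 529/4v^2 - 2638/5v - 28/5 → 529/4v^2 - 1075v + 2184
  leading term v^2: subtract (69/4)·h_5 from 529/4v^2 - 1075v + 2184 → -1011/4v + 1011
  leading term v: no divisor's leading term divides it; move -1011/4v to the remainder.
  leading term 1: no divisor's leading term divides it; move 1011 to the remainder.
  remainder -1011/4v + 1011 ≠ 0; add h_6 = -1011/4v + 1011 to the basis.

The other S-polynomials (S(f_2,f_3), S(f_2,h_4), S(f_3,h_4), S(f_1,h_5), S(f_2,h_5), S(f_3,h_5), S(h_4,h_5), S(f_1,h_6), S(f_2,h_6), S(f_3,h_6), S(h_4,h_6), S(h_5,h_6)) all reduce to 0 modulo the current basis, so we have a Gröbner basis.
Inter-reduce: drop elements whose leading term is divisible by another's, tail-reduce, and make monic.
Reduced Gröbner basis: {u, v - 4}.

The lex basis is triangular: the last element involves only v. Solving v - 4 = 0 gives v ∈ {4}; substituting each value into the earlier elements determines the remaining variables.
  v = 4: the earlier basis element becomes u = 0, giving u = 0 — point (0, 4).

{(0, 4)}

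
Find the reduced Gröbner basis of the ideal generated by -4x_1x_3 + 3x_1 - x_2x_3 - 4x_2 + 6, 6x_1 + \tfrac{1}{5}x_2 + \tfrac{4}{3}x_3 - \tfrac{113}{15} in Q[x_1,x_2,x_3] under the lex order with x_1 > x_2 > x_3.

G = {x_1 + \tfrac{1}{30}x_2 + \tfrac{2}{9}x_3 - \tfrac{113}{90}, x_2x_3 + \tfrac{123}{26}x_2 - \tfrac{40}{39}x_3^{2} + \tfrac{256}{39}x_3 - \tfrac{293}{26}}

f_1 = -4x_1x_3 + 3x_1 - x_2x_3 - 4x_2 + 6, LT = x_1x_3.
f_2 = 6x_1 + \tfrac{1}{5}x_2 + \tfrac{4}{3}x_3 - \tfrac{113}{15}, LT = x_1.

S(f_1,f_2): lcm = x_1x_3. S = -\tfrac{3}{4}x_1 + \tfrac{13}{60}x_2x_3 + x_2 - \tfrac{2}{9}x_3^{2} + \tfrac{113}{90}x_3 - \tfrac{3}{2}.
  reduce S modulo (f_1, f_2):
  remainder \tfrac{13}{60}x_2x_3 + \tfrac{41}{40}x_2 - \tfrac{2}{9}x_3^{2} + \tfrac{64}{45}x_3 - \tfrac{293}{120} ≠ 0; add g_3 = \tfrac{13}{60}x_2x_3 + \tfrac{41}{40}x_2 - \tfrac{2}{9}x_3^{2} + \tfrac{64}{45}x_3 - \tfrac{293}{120} to the basis.

The other S-polynomials (S(f_1,g_3), S(f_2,g_3)) all reduce to 0 modulo the current basis, so we have a Gröbner basis.
Inter-reduce: drop elements whose leading term is divisible by another's, tail-reduce, and make monic.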